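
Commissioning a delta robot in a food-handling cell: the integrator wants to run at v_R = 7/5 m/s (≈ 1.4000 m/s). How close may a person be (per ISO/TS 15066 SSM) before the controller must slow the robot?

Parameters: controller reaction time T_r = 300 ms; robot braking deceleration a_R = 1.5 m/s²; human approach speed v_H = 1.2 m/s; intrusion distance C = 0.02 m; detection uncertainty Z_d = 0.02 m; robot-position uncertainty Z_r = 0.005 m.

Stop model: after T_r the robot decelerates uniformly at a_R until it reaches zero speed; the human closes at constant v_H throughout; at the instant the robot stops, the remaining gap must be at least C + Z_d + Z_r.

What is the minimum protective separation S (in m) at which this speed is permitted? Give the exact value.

S_min = 1559/600 m = 2.5983 m

braking lasts T_s = (7/5)/(3/2) = 0.9333 s
reaction-phase robot travel = 1.4000·0.3000 = 0.4200 m
braking distance = 1.4000²/(2·1.5000) = 0.6533 m
human closes 1.2000·1.2333 = 1.4800 m
C+Z_d+Z_r = 0.0200+0.0200+0.0050 = 0.0450 m
S_min ≈ 0.4200+0.6533+1.4800+0.0450  ⇒  S_min = 1559/600 m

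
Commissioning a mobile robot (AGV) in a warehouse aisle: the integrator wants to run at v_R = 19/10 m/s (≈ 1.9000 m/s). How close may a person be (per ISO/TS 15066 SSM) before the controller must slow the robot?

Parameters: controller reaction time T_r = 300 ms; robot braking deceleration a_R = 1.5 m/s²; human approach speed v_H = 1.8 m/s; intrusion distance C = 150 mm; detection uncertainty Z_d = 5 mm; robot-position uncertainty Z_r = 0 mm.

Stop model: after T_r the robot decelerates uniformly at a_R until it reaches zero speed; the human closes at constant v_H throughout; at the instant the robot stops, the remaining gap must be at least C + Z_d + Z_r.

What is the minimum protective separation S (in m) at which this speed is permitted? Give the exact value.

S_min = 2849/600 m = 4.7483 m

T_s = v_R/a_R = (19/10)/(3/2) = 1.2667 s
reaction-phase robot travel = 1.9000·0.3000 = 0.5700 m
robot covers 1.9000·1.2667 − ½·1.5000·1.2667² = 1.2033 m while stopping
human over T_r+T_s: 1.8000·(0.3000+1.2667) = 2.8200 m
C+Z_d+Z_r = 0.1500+0.0050+0.0000 = 0.1550 m
S_min ≈ 0.5700+1.2033+2.8200+0.1550  ⇒  S_min = 2849/600 m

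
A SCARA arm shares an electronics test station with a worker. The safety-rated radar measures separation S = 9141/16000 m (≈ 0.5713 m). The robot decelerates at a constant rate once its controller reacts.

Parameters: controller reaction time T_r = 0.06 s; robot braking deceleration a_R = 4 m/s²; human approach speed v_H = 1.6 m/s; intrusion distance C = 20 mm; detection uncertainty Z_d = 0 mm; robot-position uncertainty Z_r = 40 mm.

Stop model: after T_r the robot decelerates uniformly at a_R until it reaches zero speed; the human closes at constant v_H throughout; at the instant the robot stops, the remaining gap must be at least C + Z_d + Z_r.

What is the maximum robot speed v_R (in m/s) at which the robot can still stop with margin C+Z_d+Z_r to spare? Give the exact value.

v_R_max = 3/4 m/s = 0.7500 m/s

quadratic (1/8)·v² + (23/50)·v + (-1329/3200) = 0
  disc = (23/50)² − 4·(1/8)·(-1329/3200) = 67081/160000 ; √disc = 259/400
  v_R = (−(23/50) + 259/400) / (2·(1/8)) = 3/4 m/s
check:
T_s = v_R/a_R = (3/4)/4 = 0.1875 s
reaction-phase robot travel = 0.7500·0.0600 = 0.0450 m
robot covers 0.7500·0.1875 − ½·4.0000·0.1875² = 0.0703 m while stopping
human over T_r+T_s: 1.6000·(0.0600+0.1875) = 0.3960 m
margins: 0.0200+0.0000+0.0400 = 0.0600 m
sum ≈ 0.0450+0.0703+0.3960+0.0600 ≈ 0.5713 m = S ✓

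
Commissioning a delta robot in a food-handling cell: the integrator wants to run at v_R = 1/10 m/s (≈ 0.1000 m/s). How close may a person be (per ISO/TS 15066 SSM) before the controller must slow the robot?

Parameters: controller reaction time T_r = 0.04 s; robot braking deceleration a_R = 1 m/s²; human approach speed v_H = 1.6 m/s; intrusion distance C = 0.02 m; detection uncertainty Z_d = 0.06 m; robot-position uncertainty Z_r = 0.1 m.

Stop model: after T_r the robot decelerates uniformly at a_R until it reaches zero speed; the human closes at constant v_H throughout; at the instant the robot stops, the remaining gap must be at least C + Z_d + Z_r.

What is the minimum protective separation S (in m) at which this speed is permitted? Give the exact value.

T_s = v_R/a_R = (1/10)/1 = 0.1000 s
robot covers v_R·T_r = 0.1000·0.0400 = 0.0040 m before braking
robot covers 0.1000·0.1000 − ½·1.0000·0.1000² = 0.0050 m while stopping
human over T_r+T_s: 1.6000·(0.0400+0.1000) = 0.2240 m
residual clearance needed = 0.0200+0.0600+0.1000 = 0.1800 m
S_min ≈ 0.0040+0.0050+0.2240+0.1800  ⇒  S_min = 413/1000 m

S_min = 413/1000 m = 0.4130 m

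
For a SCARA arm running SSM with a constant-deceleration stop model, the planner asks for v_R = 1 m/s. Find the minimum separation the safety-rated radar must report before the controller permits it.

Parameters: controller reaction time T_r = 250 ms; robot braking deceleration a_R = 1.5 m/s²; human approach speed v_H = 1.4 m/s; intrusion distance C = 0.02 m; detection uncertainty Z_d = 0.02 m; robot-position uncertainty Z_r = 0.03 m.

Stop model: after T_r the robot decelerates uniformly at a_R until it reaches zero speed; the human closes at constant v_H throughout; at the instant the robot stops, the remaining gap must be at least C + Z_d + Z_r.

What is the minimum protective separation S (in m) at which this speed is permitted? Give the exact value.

S_min = 581/300 m = 1.9367 m

T_s = v_R/a_R = 1/(3/2) = 0.6667 s
reaction-phase robot travel = 1.0000·0.2500 = 0.2500 m
robot covers 1.0000·0.6667 − ½·1.5000·0.6667² = 0.3333 m while stopping
person approaches 1.4000·(0.2500+0.6667) = 1.2833 m
margins: 0.0200+0.0200+0.0300 = 0.0700 m
S_min ≈ 0.2500+0.3333+1.2833+0.0700  ⇒  S_min = 581/300 m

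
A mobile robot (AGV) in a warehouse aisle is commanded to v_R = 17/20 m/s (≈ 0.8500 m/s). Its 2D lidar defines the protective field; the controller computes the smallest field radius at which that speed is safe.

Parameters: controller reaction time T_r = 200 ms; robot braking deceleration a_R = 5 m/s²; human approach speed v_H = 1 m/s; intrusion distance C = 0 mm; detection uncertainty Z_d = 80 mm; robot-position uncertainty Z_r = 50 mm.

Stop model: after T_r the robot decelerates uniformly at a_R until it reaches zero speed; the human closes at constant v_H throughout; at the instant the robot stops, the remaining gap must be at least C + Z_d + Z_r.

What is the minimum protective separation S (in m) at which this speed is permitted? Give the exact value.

braking lasts T_s = (17/20)/5 = 0.1700 s
robot covers v_R·T_r = 0.8500·0.2000 = 0.1700 m before braking
robot under decel: 0.8500²/(2·5.0000) = 0.0722 m
person approaches 1.0000·(0.2000+0.1700) = 0.3700 m
margins: 0.0000+0.0800+0.0500 = 0.1300 m
S_min ≈ 0.1700+0.0722+0.3700+0.1300  ⇒  S_min = 2969/4000 m

S_min = 2969/4000 m = 0.7422 m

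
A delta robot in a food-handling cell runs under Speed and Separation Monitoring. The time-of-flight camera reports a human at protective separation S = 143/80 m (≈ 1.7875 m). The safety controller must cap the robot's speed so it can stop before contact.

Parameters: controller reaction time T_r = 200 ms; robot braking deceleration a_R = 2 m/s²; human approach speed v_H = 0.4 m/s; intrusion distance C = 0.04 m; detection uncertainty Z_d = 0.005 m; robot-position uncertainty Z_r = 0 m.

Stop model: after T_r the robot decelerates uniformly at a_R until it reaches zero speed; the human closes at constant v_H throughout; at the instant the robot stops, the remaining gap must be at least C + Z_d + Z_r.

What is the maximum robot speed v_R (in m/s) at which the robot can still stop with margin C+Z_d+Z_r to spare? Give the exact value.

quadratic (1/4)·v² + (2/5)·v + (-133/80) = 0
  disc = (2/5)² − 4·(1/4)·(-133/80) = 729/400 ; √disc = 27/20
  v_R = (−(2/5) + 27/20) / (2·(1/4)) = 19/10 m/s
check:
braking lasts T_s = (19/10)/2 = 0.9500 s
reaction-phase robot travel = 1.9000·0.2000 = 0.3800 m
robot covers 1.9000·0.9500 − ½·2.0000·0.9500² = 0.9025 m while stopping
person approaches 0.4000·(0.2000+0.9500) = 0.4600 m
residual clearance needed = 0.0400+0.0050+0.0000 = 0.0450 m
sum ≈ 0.3800+0.9025+0.4600+0.0450 ≈ 1.7875 m = S ✓

v_R_max = 19/10 m/s = 1.9000 m/s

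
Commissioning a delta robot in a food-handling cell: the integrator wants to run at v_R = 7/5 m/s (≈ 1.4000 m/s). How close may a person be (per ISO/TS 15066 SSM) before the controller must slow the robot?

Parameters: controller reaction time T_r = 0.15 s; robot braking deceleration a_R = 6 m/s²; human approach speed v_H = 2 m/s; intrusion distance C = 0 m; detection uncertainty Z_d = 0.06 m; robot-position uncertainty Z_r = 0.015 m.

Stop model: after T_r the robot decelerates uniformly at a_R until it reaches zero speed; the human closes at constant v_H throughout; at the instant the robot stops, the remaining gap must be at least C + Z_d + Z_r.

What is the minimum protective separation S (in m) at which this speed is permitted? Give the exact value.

braking lasts T_s = (7/5)/6 = 0.2333 s
robot covers v_R·T_r = 1.4000·0.1500 = 0.2100 m before braking
robot covers 1.4000·0.2333 − ½·6.0000·0.2333² = 0.1633 m while stopping
human closes 2.0000·0.3833 = 0.7667 m
margins: 0.0000+0.0600+0.0150 = 0.0750 m
S_min ≈ 0.2100+0.1633+0.7667+0.0750  ⇒  S_min = 243/200 m

S_min = 243/200 m = 1.2150 m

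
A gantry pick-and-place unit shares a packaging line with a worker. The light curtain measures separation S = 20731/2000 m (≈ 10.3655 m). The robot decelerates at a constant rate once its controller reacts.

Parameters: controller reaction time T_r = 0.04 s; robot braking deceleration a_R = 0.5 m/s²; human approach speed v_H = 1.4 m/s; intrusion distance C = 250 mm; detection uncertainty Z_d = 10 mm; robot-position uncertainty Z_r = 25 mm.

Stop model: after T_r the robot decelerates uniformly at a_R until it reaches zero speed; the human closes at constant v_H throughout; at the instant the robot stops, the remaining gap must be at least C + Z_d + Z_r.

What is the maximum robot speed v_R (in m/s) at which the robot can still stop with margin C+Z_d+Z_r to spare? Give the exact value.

quadratic (1)·v² + (71/25)·v + (-20049/2000) = 0
  disc = (71/25)² − 4·(1)·(-20049/2000) = 120409/2500 ; √disc = 347/50
  v_R = (−(71/25) + 347/50) / (2·(1)) = 41/20 m/s
check:
stop time T_s = (41/20)/(1/2) = 4.1000 s
robot in T_r: 2.0500·0.0400 = 0.0820 m
robot under decel: 2.0500²/(2·0.5000) = 4.2025 m
human over T_r+T_s: 1.4000·(0.0400+4.1000) = 5.7960 m
C+Z_d+Z_r = 0.2500+0.0100+0.0250 = 0.2850 m
sum ≈ 0.0820+4.2025+5.7960+0.2850 ≈ 10.3655 m = S ✓

v_R_max = 41/20 m/s = 2.0500 m/s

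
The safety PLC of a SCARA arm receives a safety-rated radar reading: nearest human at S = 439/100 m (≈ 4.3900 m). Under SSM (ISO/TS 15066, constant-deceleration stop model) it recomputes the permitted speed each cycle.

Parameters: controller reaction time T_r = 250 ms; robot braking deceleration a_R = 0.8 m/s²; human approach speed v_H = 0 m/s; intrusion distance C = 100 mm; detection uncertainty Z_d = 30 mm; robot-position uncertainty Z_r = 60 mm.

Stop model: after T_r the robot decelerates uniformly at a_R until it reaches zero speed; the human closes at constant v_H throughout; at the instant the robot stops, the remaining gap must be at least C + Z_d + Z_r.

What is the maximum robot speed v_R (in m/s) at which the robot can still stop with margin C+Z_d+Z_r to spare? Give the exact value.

collect terms ⇒ (5/8)·v_R² + (1/4)·v_R + (-21/5) = 0
  disc = (1/4)² − 4·(5/8)·(-21/5) = 169/16 ; √disc = 13/4
  v_R = (−(1/4) + 13/4) / (2·(5/8)) = 12/5 m/s
check:
braking lasts T_s = (12/5)/(4/5) = 3.0000 s
robot covers v_R·T_r = 2.4000·0.2500 = 0.6000 m before braking
robot under decel: 2.4000²/(2·0.8000) = 3.6000 m
person approaches 0.0000·(0.2500+3.0000) = 0.0000 m
margins: 0.1000+0.0300+0.0600 = 0.1900 m
sum ≈ 0.6000+3.6000+0.0000+0.1900 ≈ 4.3900 m = S ✓

v_R_max = 12/5 m/s = 2.4000 m/s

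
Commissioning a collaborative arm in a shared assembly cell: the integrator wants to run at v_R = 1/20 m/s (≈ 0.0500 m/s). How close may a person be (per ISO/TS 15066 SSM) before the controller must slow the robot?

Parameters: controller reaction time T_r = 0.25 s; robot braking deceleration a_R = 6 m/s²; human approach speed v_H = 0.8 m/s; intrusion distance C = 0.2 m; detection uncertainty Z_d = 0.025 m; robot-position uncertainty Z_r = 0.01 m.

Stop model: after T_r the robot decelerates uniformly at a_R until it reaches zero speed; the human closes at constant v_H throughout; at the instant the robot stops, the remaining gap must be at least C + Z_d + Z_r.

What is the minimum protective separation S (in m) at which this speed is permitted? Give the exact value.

S_min = 727/1600 m = 0.4544 m

T_s = v_R/a_R = (1/20)/6 = 0.0083 s
robot in T_r: 0.0500·0.2500 = 0.0125 m
robot covers 0.0500·0.0083 − ½·6.0000·0.0083² = 0.0002 m while stopping
person approaches 0.8000·(0.2500+0.0083) = 0.2067 m
margins: 0.2000+0.0250+0.0100 = 0.2350 m
S_min ≈ 0.0125+0.0002+0.2067+0.2350  ⇒  S_min = 727/1600 m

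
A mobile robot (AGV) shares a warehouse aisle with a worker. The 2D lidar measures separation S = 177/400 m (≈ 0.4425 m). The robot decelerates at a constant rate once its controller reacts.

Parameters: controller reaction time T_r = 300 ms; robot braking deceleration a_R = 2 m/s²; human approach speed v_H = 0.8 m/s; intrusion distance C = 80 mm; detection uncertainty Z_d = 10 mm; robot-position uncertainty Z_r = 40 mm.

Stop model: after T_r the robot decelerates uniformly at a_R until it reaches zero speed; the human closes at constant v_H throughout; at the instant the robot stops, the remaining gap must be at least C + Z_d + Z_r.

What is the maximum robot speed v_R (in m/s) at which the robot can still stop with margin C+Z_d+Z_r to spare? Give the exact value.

collect terms ⇒ (1/4)·v_R² + (7/10)·v_R + (-29/400) = 0
  disc = (7/10)² − 4·(1/4)·(-29/400) = 9/16 ; √disc = 3/4
  v_R = (−(7/10) + 3/4) / (2·(1/4)) = 1/10 m/s
check:
stop time T_s = (1/10)/2 = 0.0500 s
robot covers v_R·T_r = 0.1000·0.3000 = 0.0300 m before braking
braking distance = 0.1000²/(2·2.0000) = 0.0025 m
person approaches 0.8000·(0.3000+0.0500) = 0.2800 m
C+Z_d+Z_r = 0.0800+0.0100+0.0400 = 0.1300 m
sum ≈ 0.0300+0.0025+0.2800+0.1300 ≈ 0.4425 m = S ✓

v_R_max = 1/10 m/s = 0.1000 m/s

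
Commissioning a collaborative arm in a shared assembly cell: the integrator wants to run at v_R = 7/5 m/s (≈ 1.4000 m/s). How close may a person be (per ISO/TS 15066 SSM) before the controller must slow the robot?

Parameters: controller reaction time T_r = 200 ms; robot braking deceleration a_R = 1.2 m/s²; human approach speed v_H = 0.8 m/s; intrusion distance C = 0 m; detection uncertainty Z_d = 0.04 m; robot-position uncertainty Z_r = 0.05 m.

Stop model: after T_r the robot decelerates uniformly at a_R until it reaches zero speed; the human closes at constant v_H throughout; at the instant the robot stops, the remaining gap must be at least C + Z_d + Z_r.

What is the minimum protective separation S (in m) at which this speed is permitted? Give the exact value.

S_min = 57/25 m = 2.2800 m

T_s = v_R/a_R = (7/5)/(6/5) = 1.1667 s
reaction-phase robot travel = 1.4000·0.2000 = 0.2800 m
robot covers 1.4000·1.1667 − ½·1.2000·1.1667² = 0.8167 m while stopping
human closes 0.8000·1.3667 = 1.0933 m
margins: 0.0000+0.0400+0.0500 = 0.0900 m
S_min ≈ 0.2800+0.8167+1.0933+0.0900  ⇒  S_min = 57/25 m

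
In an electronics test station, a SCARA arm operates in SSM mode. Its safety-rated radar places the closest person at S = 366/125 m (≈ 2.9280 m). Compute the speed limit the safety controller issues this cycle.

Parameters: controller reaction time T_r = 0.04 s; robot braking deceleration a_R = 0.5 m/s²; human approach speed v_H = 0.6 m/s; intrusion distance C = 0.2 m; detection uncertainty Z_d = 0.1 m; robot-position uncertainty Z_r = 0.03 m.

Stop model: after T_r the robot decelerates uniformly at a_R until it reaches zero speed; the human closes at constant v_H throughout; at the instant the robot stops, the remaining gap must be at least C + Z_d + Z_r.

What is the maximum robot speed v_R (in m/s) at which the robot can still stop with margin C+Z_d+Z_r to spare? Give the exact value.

collect terms ⇒ (1)·v_R² + (31/25)·v_R + (-1287/500) = 0
  disc = (31/25)² − 4·(1)·(-1287/500) = 7396/625 ; √disc = 86/25
  v_R = (−(31/25) + 86/25) / (2·(1)) = 11/10 m/s
check:
braking lasts T_s = (11/10)/(1/2) = 2.2000 s
robot covers v_R·T_r = 1.1000·0.0400 = 0.0440 m before braking
braking distance = 1.1000²/(2·0.5000) = 1.2100 m
person approaches 0.6000·(0.0400+2.2000) = 1.3440 m
residual clearance needed = 0.2000+0.1000+0.0300 = 0.3300 m
sum ≈ 0.0440+1.2100+1.3440+0.3300 ≈ 2.9280 m = S ✓

v_R_max = 11/10 m/s = 1.1000 m/s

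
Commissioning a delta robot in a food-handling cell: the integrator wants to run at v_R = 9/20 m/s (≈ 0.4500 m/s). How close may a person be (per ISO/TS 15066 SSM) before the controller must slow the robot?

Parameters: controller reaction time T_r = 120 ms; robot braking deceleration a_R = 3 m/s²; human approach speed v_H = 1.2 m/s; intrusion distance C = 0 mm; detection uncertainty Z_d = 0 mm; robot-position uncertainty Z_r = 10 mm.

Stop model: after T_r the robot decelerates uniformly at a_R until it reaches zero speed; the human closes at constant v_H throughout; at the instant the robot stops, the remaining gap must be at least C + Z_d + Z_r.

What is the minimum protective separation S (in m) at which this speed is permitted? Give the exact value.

S_min = 1687/4000 m = 0.4218 m

T_s = v_R/a_R = (9/20)/3 = 0.1500 s
robot in T_r: 0.4500·0.1200 = 0.0540 m
robot covers 0.4500·0.1500 − ½·3.0000·0.1500² = 0.0338 m while stopping
person approaches 1.2000·(0.1200+0.1500) = 0.3240 m
residual clearance needed = 0.0000+0.0000+0.0100 = 0.0100 m
S_min ≈ 0.0540+0.0338+0.3240+0.0100  ⇒  S_min = 1687/4000 m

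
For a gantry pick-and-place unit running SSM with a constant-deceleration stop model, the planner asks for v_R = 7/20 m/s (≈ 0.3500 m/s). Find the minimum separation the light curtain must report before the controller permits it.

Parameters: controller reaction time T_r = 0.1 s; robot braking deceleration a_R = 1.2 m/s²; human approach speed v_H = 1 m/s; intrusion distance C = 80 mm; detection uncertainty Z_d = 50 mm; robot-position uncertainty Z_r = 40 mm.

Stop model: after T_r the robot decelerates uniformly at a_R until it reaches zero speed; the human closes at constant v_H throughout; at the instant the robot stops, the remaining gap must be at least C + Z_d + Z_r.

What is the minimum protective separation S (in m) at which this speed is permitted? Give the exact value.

stop time T_s = (7/20)/(6/5) = 0.2917 s
robot covers v_R·T_r = 0.3500·0.1000 = 0.0350 m before braking
robot under decel: 0.3500²/(2·1.2000) = 0.0510 m
human over T_r+T_s: 1.0000·(0.1000+0.2917) = 0.3917 m
margins: 0.0800+0.0500+0.0400 = 0.1700 m
S_min ≈ 0.0350+0.0510+0.3917+0.1700  ⇒  S_min = 3109/4800 m

S_min = 3109/4800 m = 0.6477 m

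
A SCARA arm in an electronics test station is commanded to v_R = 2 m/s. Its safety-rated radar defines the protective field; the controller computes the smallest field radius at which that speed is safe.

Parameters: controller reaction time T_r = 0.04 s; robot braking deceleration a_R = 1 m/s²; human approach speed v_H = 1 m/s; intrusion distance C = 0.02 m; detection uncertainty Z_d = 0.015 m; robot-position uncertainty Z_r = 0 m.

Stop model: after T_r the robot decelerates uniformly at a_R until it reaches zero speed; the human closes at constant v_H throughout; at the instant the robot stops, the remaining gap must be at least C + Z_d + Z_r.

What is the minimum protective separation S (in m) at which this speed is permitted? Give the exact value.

braking lasts T_s = 2/1 = 2.0000 s
reaction-phase robot travel = 2.0000·0.0400 = 0.0800 m
robot under decel: 2.0000²/(2·1.0000) = 2.0000 m
human over T_r+T_s: 1.0000·(0.0400+2.0000) = 2.0400 m
C+Z_d+Z_r = 0.0200+0.0150+0.0000 = 0.0350 m
S_min ≈ 0.0800+2.0000+2.0400+0.0350  ⇒  S_min = 831/200 m

S_min = 831/200 m = 4.1550 m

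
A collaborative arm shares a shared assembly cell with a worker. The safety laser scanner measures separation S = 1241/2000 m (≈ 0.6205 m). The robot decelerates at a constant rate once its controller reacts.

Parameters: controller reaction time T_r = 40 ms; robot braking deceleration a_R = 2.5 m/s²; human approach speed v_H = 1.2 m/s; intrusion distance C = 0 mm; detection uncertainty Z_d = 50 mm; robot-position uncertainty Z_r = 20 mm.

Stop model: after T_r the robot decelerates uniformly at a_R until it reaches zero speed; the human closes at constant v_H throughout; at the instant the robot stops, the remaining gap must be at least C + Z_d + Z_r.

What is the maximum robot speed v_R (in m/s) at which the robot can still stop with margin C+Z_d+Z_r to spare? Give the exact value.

quadratic (1/5)·v² + (13/25)·v + (-201/400) = 0
  disc = (13/25)² − 4·(1/5)·(-201/400) = 1681/2500 ; √disc = 41/50
  v_R = (−(13/25) + 41/50) / (2·(1/5)) = 3/4 m/s
check:
braking lasts T_s = (3/4)/(5/2) = 0.3000 s
reaction-phase robot travel = 0.7500·0.0400 = 0.0300 m
robot under decel: 0.7500²/(2·2.5000) = 0.1125 m
human over T_r+T_s: 1.2000·(0.0400+0.3000) = 0.4080 m
residual clearance needed = 0.0000+0.0500+0.0200 = 0.0700 m
sum ≈ 0.0300+0.1125+0.4080+0.0700 ≈ 0.6205 m = S ✓

v_R_max = 3/4 m/s = 0.7500 m/s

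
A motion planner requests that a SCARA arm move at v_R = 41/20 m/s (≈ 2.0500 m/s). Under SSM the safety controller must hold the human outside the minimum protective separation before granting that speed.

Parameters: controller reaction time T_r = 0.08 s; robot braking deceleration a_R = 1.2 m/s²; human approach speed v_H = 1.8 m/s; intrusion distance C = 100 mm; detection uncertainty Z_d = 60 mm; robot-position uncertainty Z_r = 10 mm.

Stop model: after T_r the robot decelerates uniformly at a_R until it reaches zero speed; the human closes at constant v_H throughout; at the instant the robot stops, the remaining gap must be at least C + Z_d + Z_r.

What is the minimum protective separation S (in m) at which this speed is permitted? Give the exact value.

S_min = 127297/24000 m = 5.3040 m

stop time T_s = (41/20)/(6/5) = 1.7083 s
reaction-phase robot travel = 2.0500·0.0800 = 0.1640 m
robot covers 2.0500·1.7083 − ½·1.2000·1.7083² = 1.7510 m while stopping
human closes 1.8000·1.7883 = 3.2190 m
C+Z_d+Z_r = 0.1000+0.0600+0.0100 = 0.1700 m
S_min ≈ 0.1640+1.7510+3.2190+0.1700  ⇒  S_min = 127297/24000 m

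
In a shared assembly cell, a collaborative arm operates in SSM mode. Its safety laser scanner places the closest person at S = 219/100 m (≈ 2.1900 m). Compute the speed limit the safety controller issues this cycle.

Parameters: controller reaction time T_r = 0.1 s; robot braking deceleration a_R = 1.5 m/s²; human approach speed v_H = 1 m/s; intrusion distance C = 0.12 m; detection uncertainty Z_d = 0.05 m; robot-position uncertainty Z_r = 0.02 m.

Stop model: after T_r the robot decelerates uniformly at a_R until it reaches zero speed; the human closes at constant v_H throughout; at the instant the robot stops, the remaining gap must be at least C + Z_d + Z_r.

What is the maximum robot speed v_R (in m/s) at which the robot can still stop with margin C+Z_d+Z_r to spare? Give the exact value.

v_R_max = 3/2 m/s = 1.5000 m/s

quadratic (1/3)·v² + (23/30)·v + (-19/10) = 0
  disc = (23/30)² − 4·(1/3)·(-19/10) = 2809/900 ; √disc = 53/30
  v_R = (−(23/30) + 53/30) / (2·(1/3)) = 3/2 m/s
check:
T_s = v_R/a_R = (3/2)/(3/2) = 1.0000 s
robot in T_r: 1.5000·0.1000 = 0.1500 m
robot covers 1.5000·1.0000 − ½·1.5000·1.0000² = 0.7500 m while stopping
human over T_r+T_s: 1.0000·(0.1000+1.0000) = 1.1000 m
residual clearance needed = 0.1200+0.0500+0.0200 = 0.1900 m
sum ≈ 0.1500+0.7500+1.1000+0.1900 ≈ 2.1900 m = S ✓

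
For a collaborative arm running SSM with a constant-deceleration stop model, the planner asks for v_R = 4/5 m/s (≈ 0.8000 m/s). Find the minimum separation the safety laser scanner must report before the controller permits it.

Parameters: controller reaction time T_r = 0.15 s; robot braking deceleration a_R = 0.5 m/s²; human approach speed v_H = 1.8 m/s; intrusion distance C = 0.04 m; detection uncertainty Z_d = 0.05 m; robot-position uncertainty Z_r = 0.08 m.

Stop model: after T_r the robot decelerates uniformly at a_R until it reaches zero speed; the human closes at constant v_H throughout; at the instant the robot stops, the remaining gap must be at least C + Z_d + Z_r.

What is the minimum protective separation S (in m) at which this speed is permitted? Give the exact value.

S_min = 102/25 m = 4.0800 m

braking lasts T_s = (4/5)/(1/2) = 1.6000 s
robot covers v_R·T_r = 0.8000·0.1500 = 0.1200 m before braking
robot covers 0.8000·1.6000 − ½·0.5000·1.6000² = 0.6400 m while stopping
person approaches 1.8000·(0.1500+1.6000) = 3.1500 m
margins: 0.0400+0.0500+0.0800 = 0.1700 m
S_min ≈ 0.1200+0.6400+3.1500+0.1700  ⇒  S_min = 102/25 m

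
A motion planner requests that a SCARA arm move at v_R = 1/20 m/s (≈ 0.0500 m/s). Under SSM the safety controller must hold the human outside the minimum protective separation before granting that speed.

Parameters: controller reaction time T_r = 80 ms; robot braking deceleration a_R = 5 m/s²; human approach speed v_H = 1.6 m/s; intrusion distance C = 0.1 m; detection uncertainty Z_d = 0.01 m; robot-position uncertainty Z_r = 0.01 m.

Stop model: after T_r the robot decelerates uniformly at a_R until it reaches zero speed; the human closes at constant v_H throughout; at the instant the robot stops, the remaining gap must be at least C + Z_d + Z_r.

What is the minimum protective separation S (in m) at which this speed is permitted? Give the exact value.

S_min = 1073/4000 m = 0.2682 m

T_s = v_R/a_R = (1/20)/5 = 0.0100 s
robot covers v_R·T_r = 0.0500·0.0800 = 0.0040 m before braking
robot covers 0.0500·0.0100 − ½·5.0000·0.0100² = 0.0003 m while stopping
person approaches 1.6000·(0.0800+0.0100) = 0.1440 m
margins: 0.1000+0.0100+0.0100 = 0.1200 m
S_min ≈ 0.0040+0.0003+0.1440+0.1200  ⇒  S_min = 1073/4000 m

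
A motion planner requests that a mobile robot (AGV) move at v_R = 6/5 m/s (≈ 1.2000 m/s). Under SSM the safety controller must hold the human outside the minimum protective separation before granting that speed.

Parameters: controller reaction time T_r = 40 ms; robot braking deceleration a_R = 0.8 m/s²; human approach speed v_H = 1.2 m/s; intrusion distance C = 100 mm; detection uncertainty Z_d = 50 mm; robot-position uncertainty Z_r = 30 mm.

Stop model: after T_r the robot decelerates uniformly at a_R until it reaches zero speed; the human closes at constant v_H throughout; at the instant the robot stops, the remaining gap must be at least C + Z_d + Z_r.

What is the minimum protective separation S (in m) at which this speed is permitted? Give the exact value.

stop time T_s = (6/5)/(4/5) = 1.5000 s
robot covers v_R·T_r = 1.2000·0.0400 = 0.0480 m before braking
robot covers 1.2000·1.5000 − ½·0.8000·1.5000² = 0.9000 m while stopping
person approaches 1.2000·(0.0400+1.5000) = 1.8480 m
residual clearance needed = 0.1000+0.0500+0.0300 = 0.1800 m
S_min ≈ 0.0480+0.9000+1.8480+0.1800  ⇒  S_min = 372/125 m

S_min = 372/125 m = 2.9760 m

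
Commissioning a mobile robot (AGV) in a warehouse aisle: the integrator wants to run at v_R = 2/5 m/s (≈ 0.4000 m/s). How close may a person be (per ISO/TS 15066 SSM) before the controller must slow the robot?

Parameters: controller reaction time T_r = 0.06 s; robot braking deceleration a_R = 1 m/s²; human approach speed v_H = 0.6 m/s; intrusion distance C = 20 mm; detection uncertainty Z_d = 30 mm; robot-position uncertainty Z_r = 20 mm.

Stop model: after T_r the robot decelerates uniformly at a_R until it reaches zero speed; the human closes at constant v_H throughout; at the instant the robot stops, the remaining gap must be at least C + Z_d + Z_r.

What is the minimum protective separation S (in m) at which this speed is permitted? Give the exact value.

S_min = 9/20 m = 0.4500 m

stop time T_s = (2/5)/1 = 0.4000 s
robot covers v_R·T_r = 0.4000·0.0600 = 0.0240 m before braking
robot covers 0.4000·0.4000 − ½·1.0000·0.4000² = 0.0800 m while stopping
human over T_r+T_s: 0.6000·(0.0600+0.4000) = 0.2760 m
residual clearance needed = 0.0200+0.0300+0.0200 = 0.0700 m
S_min ≈ 0.0240+0.0800+0.2760+0.0700  ⇒  S_min = 9/20 m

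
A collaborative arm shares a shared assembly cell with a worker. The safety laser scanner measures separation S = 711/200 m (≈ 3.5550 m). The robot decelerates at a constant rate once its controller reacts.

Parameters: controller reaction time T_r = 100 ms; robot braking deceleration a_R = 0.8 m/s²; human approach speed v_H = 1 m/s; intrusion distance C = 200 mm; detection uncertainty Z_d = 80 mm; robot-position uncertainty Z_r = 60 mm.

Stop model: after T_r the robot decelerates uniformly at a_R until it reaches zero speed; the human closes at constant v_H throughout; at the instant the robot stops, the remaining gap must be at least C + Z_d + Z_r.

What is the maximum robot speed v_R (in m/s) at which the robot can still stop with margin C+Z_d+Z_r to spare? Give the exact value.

v_R_max = 7/5 m/s = 1.4000 m/s

at the boundary: (5/8)·v² + (27/20)·v + (-623/200) = 0
  disc = (27/20)² − 4·(5/8)·(-623/200) = 961/100 ; √disc = 31/10
  v_R = (−(27/20) + 31/10) / (2·(5/8)) = 7/5 m/s
check:
T_s = v_R/a_R = (7/5)/(4/5) = 1.7500 s
reaction-phase robot travel = 1.4000·0.1000 = 0.1400 m
braking distance = 1.4000²/(2·0.8000) = 1.2250 m
person approaches 1.0000·(0.1000+1.7500) = 1.8500 m
residual clearance needed = 0.2000+0.0800+0.0600 = 0.3400 m
sum ≈ 0.1400+1.2250+1.8500+0.3400 ≈ 3.5550 m = S ✓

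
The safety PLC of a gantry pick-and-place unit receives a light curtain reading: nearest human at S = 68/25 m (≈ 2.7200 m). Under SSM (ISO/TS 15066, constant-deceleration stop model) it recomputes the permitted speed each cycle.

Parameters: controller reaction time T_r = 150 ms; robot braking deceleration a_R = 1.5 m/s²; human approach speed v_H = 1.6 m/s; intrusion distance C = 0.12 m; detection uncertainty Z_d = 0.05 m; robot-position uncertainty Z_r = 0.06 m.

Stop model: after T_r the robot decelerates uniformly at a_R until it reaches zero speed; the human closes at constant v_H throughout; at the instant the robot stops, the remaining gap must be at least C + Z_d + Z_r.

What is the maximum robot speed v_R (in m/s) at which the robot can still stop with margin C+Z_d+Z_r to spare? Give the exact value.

collect terms ⇒ (1/3)·v_R² + (73/60)·v_R + (-9/4) = 0
  disc = (73/60)² − 4·(1/3)·(-9/4) = 16129/3600 ; √disc = 127/60
  v_R = (−(73/60) + 127/60) / (2·(1/3)) = 27/20 m/s
check:
braking lasts T_s = (27/20)/(3/2) = 0.9000 s
robot in T_r: 1.3500·0.1500 = 0.2025 m
braking distance = 1.3500²/(2·1.5000) = 0.6075 m
human closes 1.6000·1.0500 = 1.6800 m
margins: 0.1200+0.0500+0.0600 = 0.2300 m
sum ≈ 0.2025+0.6075+1.6800+0.2300 ≈ 2.7200 m = S ✓

v_R_max = 27/20 m/s = 1.3500 m/s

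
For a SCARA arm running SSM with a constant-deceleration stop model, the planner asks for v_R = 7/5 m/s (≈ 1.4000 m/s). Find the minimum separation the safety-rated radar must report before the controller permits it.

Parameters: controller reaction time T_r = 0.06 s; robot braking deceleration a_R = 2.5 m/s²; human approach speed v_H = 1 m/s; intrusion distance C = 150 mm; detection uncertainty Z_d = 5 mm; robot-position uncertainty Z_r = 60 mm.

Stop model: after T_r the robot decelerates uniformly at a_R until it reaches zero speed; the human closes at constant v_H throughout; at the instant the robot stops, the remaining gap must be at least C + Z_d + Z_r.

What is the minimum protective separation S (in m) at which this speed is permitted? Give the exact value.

T_s = v_R/a_R = (7/5)/(5/2) = 0.5600 s
reaction-phase robot travel = 1.4000·0.0600 = 0.0840 m
robot under decel: 1.4000²/(2·2.5000) = 0.3920 m
person approaches 1.0000·(0.0600+0.5600) = 0.6200 m
C+Z_d+Z_r = 0.1500+0.0050+0.0600 = 0.2150 m
S_min ≈ 0.0840+0.3920+0.6200+0.2150  ⇒  S_min = 1311/1000 m

S_min = 1311/1000 m = 1.3110 m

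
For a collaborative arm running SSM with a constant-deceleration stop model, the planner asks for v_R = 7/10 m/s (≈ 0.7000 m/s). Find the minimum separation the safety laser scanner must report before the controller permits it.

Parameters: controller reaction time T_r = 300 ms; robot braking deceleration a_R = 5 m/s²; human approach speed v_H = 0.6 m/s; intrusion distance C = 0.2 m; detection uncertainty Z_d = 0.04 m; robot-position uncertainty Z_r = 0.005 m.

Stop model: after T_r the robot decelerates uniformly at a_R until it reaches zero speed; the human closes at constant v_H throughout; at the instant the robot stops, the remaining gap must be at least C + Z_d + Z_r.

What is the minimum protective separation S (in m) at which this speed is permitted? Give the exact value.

braking lasts T_s = (7/10)/5 = 0.1400 s
robot in T_r: 0.7000·0.3000 = 0.2100 m
robot covers 0.7000·0.1400 − ½·5.0000·0.1400² = 0.0490 m while stopping
human over T_r+T_s: 0.6000·(0.3000+0.1400) = 0.2640 m
C+Z_d+Z_r = 0.2000+0.0400+0.0050 = 0.2450 m
S_min ≈ 0.2100+0.0490+0.2640+0.2450  ⇒  S_min = 96/125 m

S_min = 96/125 m = 0.7680 m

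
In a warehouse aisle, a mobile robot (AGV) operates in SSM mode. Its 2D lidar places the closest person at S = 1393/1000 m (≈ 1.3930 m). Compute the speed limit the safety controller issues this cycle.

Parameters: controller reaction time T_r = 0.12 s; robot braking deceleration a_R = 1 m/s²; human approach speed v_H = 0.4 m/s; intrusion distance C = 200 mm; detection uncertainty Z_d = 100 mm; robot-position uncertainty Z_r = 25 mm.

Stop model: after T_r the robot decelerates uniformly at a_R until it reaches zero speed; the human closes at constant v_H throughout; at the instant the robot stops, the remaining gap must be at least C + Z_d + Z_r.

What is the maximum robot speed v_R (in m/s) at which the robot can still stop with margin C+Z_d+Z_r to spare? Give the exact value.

v_R_max = 1 m/s = 1.0000 m/s

collect terms ⇒ (1/2)·v_R² + (13/25)·v_R + (-51/50) = 0
  disc = (13/25)² − 4·(1/2)·(-51/50) = 1444/625 ; √disc = 38/25
  v_R = (−(13/25) + 38/25) / (2·(1/2)) = 1 m/s
check:
braking lasts T_s = 1/1 = 1.0000 s
robot in T_r: 1.0000·0.1200 = 0.1200 m
robot under decel: 1.0000²/(2·1.0000) = 0.5000 m
human closes 0.4000·1.1200 = 0.4480 m
residual clearance needed = 0.2000+0.1000+0.0250 = 0.3250 m
sum ≈ 0.1200+0.5000+0.4480+0.3250 ≈ 1.3930 m = S ✓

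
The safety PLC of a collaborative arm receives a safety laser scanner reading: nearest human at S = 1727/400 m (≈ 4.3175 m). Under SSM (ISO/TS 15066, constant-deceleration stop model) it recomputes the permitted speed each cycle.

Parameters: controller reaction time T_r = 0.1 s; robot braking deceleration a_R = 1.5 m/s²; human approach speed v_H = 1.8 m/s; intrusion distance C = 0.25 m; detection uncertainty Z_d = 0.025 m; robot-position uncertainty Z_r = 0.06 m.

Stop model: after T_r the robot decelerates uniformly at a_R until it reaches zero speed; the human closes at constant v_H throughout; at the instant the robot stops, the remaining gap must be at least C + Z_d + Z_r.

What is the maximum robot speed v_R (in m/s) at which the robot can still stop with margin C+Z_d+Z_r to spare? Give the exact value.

collect terms ⇒ (1/3)·v_R² + (13/10)·v_R + (-1521/400) = 0
  disc = (13/10)² − 4·(1/3)·(-1521/400) = 169/25 ; √disc = 13/5
  v_R = (−(13/10) + 13/5) / (2·(1/3)) = 39/20 m/s
check:
braking lasts T_s = (39/20)/(3/2) = 1.3000 s
robot covers v_R·T_r = 1.9500·0.1000 = 0.1950 m before braking
robot covers 1.9500·1.3000 − ½·1.5000·1.3000² = 1.2675 m while stopping
human over T_r+T_s: 1.8000·(0.1000+1.3000) = 2.5200 m
C+Z_d+Z_r = 0.2500+0.0250+0.0600 = 0.3350 m
sum ≈ 0.1950+1.2675+2.5200+0.3350 ≈ 4.3175 m = S ✓

v_R_max = 39/20 m/s = 1.9500 m/s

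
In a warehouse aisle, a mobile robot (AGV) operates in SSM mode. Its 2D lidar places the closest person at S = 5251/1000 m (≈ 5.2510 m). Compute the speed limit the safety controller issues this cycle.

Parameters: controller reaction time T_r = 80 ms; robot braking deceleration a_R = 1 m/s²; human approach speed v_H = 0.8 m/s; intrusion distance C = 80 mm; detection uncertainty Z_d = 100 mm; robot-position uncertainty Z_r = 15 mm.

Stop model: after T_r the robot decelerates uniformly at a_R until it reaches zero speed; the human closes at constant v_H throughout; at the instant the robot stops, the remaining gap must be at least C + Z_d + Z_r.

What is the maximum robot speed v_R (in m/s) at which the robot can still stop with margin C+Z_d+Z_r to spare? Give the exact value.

quadratic (1/2)·v² + (22/25)·v + (-624/125) = 0
  disc = (22/25)² − 4·(1/2)·(-624/125) = 6724/625 ; √disc = 82/25
  v_R = (−(22/25) + 82/25) / (2·(1/2)) = 12/5 m/s
check:
braking lasts T_s = (12/5)/1 = 2.4000 s
robot covers v_R·T_r = 2.4000·0.0800 = 0.1920 m before braking
robot covers 2.4000·2.4000 − ½·1.0000·2.4000² = 2.8800 m while stopping
human over T_r+T_s: 0.8000·(0.0800+2.4000) = 1.9840 m
residual clearance needed = 0.0800+0.1000+0.0150 = 0.1950 m
sum ≈ 0.1920+2.8800+1.9840+0.1950 ≈ 5.2510 m = S ✓

v_R_max = 12/5 m/s = 2.4000 m/s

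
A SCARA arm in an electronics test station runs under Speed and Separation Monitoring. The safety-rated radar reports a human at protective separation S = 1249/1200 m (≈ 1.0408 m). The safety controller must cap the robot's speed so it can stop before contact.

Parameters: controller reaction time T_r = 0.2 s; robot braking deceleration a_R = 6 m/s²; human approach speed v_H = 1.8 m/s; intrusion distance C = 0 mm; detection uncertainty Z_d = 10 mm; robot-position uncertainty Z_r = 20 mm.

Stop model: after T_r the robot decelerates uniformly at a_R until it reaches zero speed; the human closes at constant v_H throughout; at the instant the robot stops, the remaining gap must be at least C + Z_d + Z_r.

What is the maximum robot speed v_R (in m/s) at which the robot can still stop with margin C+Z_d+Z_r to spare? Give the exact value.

quadratic (1/12)·v² + (1/2)·v + (-781/1200) = 0
  disc = (1/2)² − 4·(1/12)·(-781/1200) = 1681/3600 ; √disc = 41/60
  v_R = (−(1/2) + 41/60) / (2·(1/12)) = 11/10 m/s
check:
braking lasts T_s = (11/10)/6 = 0.1833 s
reaction-phase robot travel = 1.1000·0.2000 = 0.2200 m
robot covers 1.1000·0.1833 − ½·6.0000·0.1833² = 0.1008 m while stopping
human over T_r+T_s: 1.8000·(0.2000+0.1833) = 0.6900 m
residual clearance needed = 0.0000+0.0100+0.0200 = 0.0300 m
sum ≈ 0.2200+0.1008+0.6900+0.0300 ≈ 1.0408 m = S ✓

v_R_max = 11/10 m/s = 1.1000 m/s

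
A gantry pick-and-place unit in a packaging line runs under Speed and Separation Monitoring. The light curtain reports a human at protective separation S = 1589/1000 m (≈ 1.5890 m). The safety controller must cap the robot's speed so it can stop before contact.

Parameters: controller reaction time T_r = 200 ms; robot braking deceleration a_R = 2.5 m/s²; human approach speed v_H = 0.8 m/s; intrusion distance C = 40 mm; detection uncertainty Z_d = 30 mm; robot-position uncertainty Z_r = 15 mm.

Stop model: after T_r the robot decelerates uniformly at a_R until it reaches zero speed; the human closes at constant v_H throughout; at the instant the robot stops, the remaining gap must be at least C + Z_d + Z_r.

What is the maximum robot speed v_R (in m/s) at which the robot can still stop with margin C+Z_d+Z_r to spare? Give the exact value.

v_R_max = 8/5 m/s = 1.6000 m/s

at the boundary: (1/5)·v² + (13/25)·v + (-168/125) = 0
  disc = (13/25)² − 4·(1/5)·(-168/125) = 841/625 ; √disc = 29/25
  v_R = (−(13/25) + 29/25) / (2·(1/5)) = 8/5 m/s
check:
braking lasts T_s = (8/5)/(5/2) = 0.6400 s
robot in T_r: 1.6000·0.2000 = 0.3200 m
braking distance = 1.6000²/(2·2.5000) = 0.5120 m
person approaches 0.8000·(0.2000+0.6400) = 0.6720 m
C+Z_d+Z_r = 0.0400+0.0300+0.0150 = 0.0850 m
sum ≈ 0.3200+0.5120+0.6720+0.0850 ≈ 1.5890 m = S ✓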